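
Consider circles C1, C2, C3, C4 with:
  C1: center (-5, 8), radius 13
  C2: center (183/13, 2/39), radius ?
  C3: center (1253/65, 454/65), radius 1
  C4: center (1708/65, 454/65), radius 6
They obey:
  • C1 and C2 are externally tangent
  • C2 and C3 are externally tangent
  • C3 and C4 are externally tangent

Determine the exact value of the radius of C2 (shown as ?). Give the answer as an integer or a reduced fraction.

23/3

1. [ext C1·C2]  r_C2² + 26r_C2 − 2323/9 = 0  ⇒  r_C2 = 23/3 (r>0 drops 1)
2. [ext C2·C3]  r_C2² + 2r_C2 − 667/9 = 0  ⇒  r_C2 = 23/3 (r>0 drops 1)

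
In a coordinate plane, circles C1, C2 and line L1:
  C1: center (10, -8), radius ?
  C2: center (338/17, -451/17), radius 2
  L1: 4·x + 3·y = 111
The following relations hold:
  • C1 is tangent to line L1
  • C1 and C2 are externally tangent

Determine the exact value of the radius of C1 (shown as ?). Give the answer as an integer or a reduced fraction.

19

1. [C1‖L1]  r_C1² − 361 = 0  ⇒  r_C1 = 19 (r>0 drops 1)
2. [ext C1·C2]  r_C1² + 4r_C1 − 437 = 0  ⇒  r_C1 = 19 (r>0 drops 1)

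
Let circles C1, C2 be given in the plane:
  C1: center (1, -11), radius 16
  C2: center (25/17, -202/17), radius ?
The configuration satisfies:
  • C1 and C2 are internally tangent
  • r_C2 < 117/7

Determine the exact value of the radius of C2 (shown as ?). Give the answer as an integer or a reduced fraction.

1. [int C1,C2]  r_C2² − 32r_C2 + 255 = 0  ⇒  r_C2 = 15 or 17
2. given r_C2 < 117/7: keep 15

15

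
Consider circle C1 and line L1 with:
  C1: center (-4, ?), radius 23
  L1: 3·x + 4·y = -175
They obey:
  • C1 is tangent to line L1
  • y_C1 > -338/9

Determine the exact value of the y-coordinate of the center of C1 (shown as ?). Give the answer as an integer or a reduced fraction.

1. [C1‖L1]  y_C1² + (163/2)y_C1 + 834 = 0  ⇒  y_C1 = -139/2 or -12
2. given y_C1 > -338/9: keep -12

-12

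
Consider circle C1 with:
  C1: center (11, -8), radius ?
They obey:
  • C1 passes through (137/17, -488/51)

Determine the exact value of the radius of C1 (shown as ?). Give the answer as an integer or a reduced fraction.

1. [C1∋P]  r_C1² − 100/9 = 0  ⇒  r_C1 = 10/3 (r>0 drops 1)

10/3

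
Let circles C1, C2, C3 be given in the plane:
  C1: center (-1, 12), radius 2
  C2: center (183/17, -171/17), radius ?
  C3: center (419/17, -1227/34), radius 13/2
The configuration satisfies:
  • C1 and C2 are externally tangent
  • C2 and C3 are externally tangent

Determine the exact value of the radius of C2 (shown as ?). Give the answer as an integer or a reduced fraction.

23

1. [ext C1·C2]  r_C2² + 4r_C2 − 621 = 0  ⇒  r_C2 = 23 (r>0 drops 1)
2. [ext C2·C3]  r_C2² + 13r_C2 − 828 = 0  ⇒  r_C2 = 23 (r>0 drops 1)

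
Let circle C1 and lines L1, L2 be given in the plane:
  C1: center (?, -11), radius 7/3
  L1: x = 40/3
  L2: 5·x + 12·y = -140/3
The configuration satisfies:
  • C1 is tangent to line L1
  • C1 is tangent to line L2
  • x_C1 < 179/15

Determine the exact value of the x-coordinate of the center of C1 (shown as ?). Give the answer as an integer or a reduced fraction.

1. [C1‖L1]  x_C1² − (80/3)x_C1 + 517/3 = 0  ⇒  x_C1 = 11 or 47/3
2. [C1‖L2]  x_C1² − (512/15)x_C1 + 3817/15 = 0  ⇒  x_C1 = 11 or 347/15

11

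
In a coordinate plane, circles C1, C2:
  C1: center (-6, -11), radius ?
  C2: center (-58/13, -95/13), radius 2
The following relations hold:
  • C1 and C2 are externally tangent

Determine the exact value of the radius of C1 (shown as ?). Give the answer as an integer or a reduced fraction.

1. [ext C1·C2]  r_C1² + 4r_C1 − 12 = 0  ⇒  r_C1 = 2 (r>0 drops 1)

2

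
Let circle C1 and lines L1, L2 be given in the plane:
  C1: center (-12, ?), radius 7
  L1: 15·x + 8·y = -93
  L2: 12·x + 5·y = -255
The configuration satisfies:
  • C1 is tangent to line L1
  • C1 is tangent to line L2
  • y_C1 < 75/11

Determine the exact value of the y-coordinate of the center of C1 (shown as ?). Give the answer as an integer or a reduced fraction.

1. [C1‖L1]  y_C1² − (87/4)y_C1 − 103 = 0  ⇒  y_C1 = -4 or 103/4
2. [C1‖L2]  y_C1² + (222/5)y_C1 + 808/5 = 0  ⇒  y_C1 = -202/5 or -4

-4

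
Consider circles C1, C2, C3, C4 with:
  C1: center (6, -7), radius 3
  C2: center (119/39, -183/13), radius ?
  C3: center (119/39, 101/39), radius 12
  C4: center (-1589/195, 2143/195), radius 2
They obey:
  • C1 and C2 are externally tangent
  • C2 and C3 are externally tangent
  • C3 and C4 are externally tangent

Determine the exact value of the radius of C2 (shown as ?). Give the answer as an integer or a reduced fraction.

1. [ext C1·C2]  r_C2² + 6r_C2 − 448/9 = 0  ⇒  r_C2 = 14/3 (r>0 drops 1)
2. [ext C2·C3]  r_C2² + 24r_C2 − 1204/9 = 0  ⇒  r_C2 = 14/3 (r>0 drops 1)

14/3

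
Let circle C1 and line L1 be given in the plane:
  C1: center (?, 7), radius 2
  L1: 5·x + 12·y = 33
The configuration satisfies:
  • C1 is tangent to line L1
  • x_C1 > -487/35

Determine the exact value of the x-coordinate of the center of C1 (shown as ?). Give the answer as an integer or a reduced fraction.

1. [C1‖L1]  x_C1² + (102/5)x_C1 + 77 = 0  ⇒  x_C1 = -77/5 or -5
2. given x_C1 > -487/35: keep -5

-5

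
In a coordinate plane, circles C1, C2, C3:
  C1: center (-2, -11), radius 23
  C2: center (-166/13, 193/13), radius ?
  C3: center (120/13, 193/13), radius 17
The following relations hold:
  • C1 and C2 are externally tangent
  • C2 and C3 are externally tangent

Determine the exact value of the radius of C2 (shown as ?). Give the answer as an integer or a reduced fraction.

5

1. [ext C1·C2]  r_C2² + 46r_C2 − 255 = 0  ⇒  r_C2 = 5 (r>0 drops 1)
2. [ext C2·C3]  r_C2² + 34r_C2 − 195 = 0  ⇒  r_C2 = 5 (r>0 drops 1)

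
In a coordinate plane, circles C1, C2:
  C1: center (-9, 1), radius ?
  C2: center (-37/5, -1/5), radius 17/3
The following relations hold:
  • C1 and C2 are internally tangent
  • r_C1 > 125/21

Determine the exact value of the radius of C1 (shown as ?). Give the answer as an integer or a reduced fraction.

1. [int C1,C2]  r_C1² − (34/3)r_C1 + 253/9 = 0  ⇒  r_C1 = 11/3 or 23/3
2. given r_C1 > 125/21: keep 23/3

23/3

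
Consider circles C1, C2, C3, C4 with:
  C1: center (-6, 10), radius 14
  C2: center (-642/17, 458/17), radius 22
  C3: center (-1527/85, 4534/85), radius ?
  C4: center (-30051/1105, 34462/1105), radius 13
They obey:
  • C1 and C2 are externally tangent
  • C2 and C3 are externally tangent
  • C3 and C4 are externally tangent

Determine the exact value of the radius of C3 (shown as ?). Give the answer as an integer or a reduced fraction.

1. [ext C2·C3]  r_C3² + 44r_C3 − 605 = 0  ⇒  r_C3 = 11 (r>0 drops 1)
2. [ext C3·C4]  r_C3² + 26r_C3 − 407 = 0  ⇒  r_C3 = 11 (r>0 drops 1)

11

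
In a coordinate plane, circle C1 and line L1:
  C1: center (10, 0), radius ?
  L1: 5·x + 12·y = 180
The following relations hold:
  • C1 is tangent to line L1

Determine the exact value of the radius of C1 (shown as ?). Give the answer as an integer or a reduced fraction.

10

1. [C1‖L1]  r_C1² − 100 = 0  ⇒  r_C1 = 10 (r>0 drops 1)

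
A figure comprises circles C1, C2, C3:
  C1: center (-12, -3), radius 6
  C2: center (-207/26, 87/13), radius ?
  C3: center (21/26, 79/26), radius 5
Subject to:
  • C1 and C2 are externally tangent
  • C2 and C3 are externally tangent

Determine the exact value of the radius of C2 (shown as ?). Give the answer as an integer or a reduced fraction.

9/2

1. [ext C1·C2]  r_C2² + 12r_C2 − 297/4 = 0  ⇒  r_C2 = 9/2 (r>0 drops 1)
2. [ext C2·C3]  r_C2² + 10r_C2 − 261/4 = 0  ⇒  r_C2 = 9/2 (r>0 drops 1)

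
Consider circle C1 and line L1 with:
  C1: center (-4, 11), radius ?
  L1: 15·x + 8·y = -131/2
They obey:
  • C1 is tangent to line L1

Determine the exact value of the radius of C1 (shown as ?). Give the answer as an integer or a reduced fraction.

11/2

1. [C1‖L1]  r_C1² − 121/4 = 0  ⇒  r_C1 = 11/2 (r>0 drops 1)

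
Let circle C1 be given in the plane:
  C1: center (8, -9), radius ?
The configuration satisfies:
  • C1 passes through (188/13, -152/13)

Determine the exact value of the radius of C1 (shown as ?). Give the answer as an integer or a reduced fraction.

7

1. [C1∋P]  r_C1² − 49 = 0  ⇒  r_C1 = 7 (r>0 drops 1)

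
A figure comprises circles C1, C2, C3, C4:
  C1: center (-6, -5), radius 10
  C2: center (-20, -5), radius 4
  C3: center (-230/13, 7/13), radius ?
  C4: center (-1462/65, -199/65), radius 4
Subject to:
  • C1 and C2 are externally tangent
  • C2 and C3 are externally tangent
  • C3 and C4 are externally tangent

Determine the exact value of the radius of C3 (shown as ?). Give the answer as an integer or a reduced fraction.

2

1. [ext C2·C3]  r_C3² + 8r_C3 − 20 = 0  ⇒  r_C3 = 2 (r>0 drops 1)
2. [ext C3·C4]  r_C3² + 8r_C3 − 20 = 0  ⇒  r_C3 = 2 (r>0 drops 1)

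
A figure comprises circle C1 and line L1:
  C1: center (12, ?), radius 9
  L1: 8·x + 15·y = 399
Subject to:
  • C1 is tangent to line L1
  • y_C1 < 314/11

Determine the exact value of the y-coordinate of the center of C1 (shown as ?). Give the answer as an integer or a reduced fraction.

10

1. [C1‖L1]  y_C1² − (202/5)y_C1 + 304 = 0  ⇒  y_C1 = 10 or 152/5
2. given y_C1 < 314/11: keep 10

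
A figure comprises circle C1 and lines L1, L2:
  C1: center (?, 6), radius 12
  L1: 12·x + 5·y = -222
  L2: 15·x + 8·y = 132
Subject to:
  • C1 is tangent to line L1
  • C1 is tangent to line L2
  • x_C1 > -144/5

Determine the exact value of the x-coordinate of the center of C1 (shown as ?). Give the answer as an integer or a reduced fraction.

-8

1. [C1‖L1]  x_C1² + 42x_C1 + 272 = 0  ⇒  x_C1 = -34 or -8
2. [C1‖L2]  x_C1² − (56/5)x_C1 − 768/5 = 0  ⇒  x_C1 = -8 or 96/5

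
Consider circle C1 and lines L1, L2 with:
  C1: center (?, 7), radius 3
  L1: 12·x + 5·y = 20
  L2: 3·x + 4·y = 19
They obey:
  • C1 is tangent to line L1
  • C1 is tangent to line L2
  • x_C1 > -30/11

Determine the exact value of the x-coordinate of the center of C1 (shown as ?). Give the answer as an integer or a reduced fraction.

2

1. [C1‖L1]  x_C1² + (5/2)x_C1 − 9 = 0  ⇒  x_C1 = -9/2 or 2
2. [C1‖L2]  x_C1² + 6x_C1 − 16 = 0  ⇒  x_C1 = -8 or 2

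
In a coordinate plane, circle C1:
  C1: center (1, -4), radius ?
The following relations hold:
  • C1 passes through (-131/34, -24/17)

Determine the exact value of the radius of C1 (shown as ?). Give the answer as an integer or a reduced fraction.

11/2

1. [C1∋P]  r_C1² − 121/4 = 0  ⇒  r_C1 = 11/2 (r>0 drops 1)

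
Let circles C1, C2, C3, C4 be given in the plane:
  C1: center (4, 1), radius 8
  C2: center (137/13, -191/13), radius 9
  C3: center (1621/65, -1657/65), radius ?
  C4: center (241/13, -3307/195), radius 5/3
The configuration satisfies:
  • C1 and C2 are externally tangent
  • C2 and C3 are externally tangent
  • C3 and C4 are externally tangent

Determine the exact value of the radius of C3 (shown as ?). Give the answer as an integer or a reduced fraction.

9

1. [ext C2·C3]  r_C3² + 18r_C3 − 243 = 0  ⇒  r_C3 = 9 (r>0 drops 1)
2. [ext C3·C4]  r_C3² + (10/3)r_C3 − 111 = 0  ⇒  r_C3 = 9 (r>0 drops 1)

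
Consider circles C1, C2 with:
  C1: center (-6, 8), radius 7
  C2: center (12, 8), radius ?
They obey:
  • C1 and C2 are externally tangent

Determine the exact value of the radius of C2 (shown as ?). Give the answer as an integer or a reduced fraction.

11

1. [ext C1·C2]  r_C2² + 14r_C2 − 275 = 0  ⇒  r_C2 = 11 (r>0 drops 1)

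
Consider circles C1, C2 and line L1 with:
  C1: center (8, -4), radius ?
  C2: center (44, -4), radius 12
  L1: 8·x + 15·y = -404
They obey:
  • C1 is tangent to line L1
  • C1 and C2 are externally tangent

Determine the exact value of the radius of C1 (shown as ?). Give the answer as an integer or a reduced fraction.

1. [C1‖L1]  r_C1² − 576 = 0  ⇒  r_C1 = 24 (r>0 drops 1)
2. [ext C1·C2]  r_C1² + 24r_C1 − 1152 = 0  ⇒  r_C1 = 24 (r>0 drops 1)

24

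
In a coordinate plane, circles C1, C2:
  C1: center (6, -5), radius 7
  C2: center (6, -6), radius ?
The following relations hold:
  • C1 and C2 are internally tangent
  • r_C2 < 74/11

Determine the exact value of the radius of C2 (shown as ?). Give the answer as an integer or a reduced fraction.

6

1. [int C1,C2]  r_C2² − 14r_C2 + 48 = 0  ⇒  r_C2 = 6 or 8
2. given r_C2 < 74/11: keep 6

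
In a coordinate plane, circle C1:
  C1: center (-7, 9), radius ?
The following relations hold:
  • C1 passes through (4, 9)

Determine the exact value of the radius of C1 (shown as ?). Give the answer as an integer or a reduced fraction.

1. [C1∋P]  r_C1² − 121 = 0  ⇒  r_C1 = 11 (r>0 drops 1)

11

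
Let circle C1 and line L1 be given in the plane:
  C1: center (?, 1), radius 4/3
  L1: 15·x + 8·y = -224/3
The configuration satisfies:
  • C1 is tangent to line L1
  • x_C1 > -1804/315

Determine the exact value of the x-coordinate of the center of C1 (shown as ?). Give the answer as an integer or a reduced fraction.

-4

1. [C1‖L1]  x_C1² + (496/45)x_C1 + 1264/45 = 0  ⇒  x_C1 = -316/45 or -4
2. given x_C1 > -1804/315: keep -4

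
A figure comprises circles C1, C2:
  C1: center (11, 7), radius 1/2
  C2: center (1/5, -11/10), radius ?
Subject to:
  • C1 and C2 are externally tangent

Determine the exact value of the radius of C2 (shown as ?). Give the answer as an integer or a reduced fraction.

13

1. [ext C1·C2]  r_C2² + 1r_C2 − 182 = 0  ⇒  r_C2 = 13 (r>0 drops 1)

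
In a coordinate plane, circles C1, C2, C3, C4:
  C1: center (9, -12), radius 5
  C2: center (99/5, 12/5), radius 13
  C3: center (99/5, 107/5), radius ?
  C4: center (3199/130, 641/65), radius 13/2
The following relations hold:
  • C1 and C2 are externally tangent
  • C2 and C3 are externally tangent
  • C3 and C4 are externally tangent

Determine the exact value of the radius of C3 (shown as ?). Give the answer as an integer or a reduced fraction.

1. [ext C2·C3]  r_C3² + 26r_C3 − 192 = 0  ⇒  r_C3 = 6 (r>0 drops 1)
2. [ext C3·C4]  r_C3² + 13r_C3 − 114 = 0  ⇒  r_C3 = 6 (r>0 drops 1)

6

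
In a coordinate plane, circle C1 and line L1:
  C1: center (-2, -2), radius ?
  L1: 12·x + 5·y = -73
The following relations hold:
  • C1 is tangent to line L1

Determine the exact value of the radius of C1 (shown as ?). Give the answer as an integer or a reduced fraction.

1. [C1‖L1]  r_C1² − 9 = 0  ⇒  r_C1 = 3 (r>0 drops 1)

3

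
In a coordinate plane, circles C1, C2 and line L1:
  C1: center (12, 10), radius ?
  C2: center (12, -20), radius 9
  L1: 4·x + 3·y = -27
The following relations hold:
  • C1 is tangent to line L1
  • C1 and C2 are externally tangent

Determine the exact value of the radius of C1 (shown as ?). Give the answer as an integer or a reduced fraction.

1. [C1‖L1]  r_C1² − 441 = 0  ⇒  r_C1 = 21 (r>0 drops 1)
2. [ext C1·C2]  r_C1² + 18r_C1 − 819 = 0  ⇒  r_C1 = 21 (r>0 drops 1)

21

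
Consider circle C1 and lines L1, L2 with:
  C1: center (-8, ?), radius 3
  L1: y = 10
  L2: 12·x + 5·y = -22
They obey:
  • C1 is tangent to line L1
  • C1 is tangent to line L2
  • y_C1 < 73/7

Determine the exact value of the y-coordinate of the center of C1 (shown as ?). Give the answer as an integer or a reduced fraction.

7

1. [C1‖L1]  y_C1² − 20y_C1 + 91 = 0  ⇒  y_C1 = 7 or 13
2. [C1‖L2]  y_C1² − (148/5)y_C1 + 791/5 = 0  ⇒  y_C1 = 7 or 113/5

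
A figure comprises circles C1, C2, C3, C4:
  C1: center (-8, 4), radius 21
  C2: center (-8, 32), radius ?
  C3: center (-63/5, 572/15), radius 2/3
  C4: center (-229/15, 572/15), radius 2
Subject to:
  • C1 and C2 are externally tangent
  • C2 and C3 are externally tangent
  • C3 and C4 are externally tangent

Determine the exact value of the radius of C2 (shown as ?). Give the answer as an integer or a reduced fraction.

1. [ext C1·C2]  r_C2² + 42r_C2 − 343 = 0  ⇒  r_C2 = 7 (r>0 drops 1)
2. [ext C2·C3]  r_C2² + (4/3)r_C2 − 175/3 = 0  ⇒  r_C2 = 7 (r>0 drops 1)

7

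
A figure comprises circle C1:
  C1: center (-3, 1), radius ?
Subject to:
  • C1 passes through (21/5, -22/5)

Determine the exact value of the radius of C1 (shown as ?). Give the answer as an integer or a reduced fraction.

1. [C1∋P]  r_C1² − 81 = 0  ⇒  r_C1 = 9 (r>0 drops 1)

9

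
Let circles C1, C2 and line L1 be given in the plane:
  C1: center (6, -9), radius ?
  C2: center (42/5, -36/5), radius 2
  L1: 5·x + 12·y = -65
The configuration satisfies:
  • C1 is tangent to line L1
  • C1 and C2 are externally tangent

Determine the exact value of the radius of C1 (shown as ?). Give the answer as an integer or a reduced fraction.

1. [C1‖L1]  r_C1² − 1 = 0  ⇒  r_C1 = 1 (r>0 drops 1)
2. [ext C1·C2]  r_C1² + 4r_C1 − 5 = 0  ⇒  r_C1 = 1 (r>0 drops 1)

1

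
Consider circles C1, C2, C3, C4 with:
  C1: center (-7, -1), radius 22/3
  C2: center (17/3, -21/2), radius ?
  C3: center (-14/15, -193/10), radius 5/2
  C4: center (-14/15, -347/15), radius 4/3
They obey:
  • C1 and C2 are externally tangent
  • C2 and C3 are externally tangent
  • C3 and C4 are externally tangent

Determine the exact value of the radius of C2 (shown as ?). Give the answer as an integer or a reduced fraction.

1. [ext C1·C2]  r_C2² + (44/3)r_C2 − 2363/12 = 0  ⇒  r_C2 = 17/2 (r>0 drops 1)
2. [ext C2·C3]  r_C2² + 5r_C2 − 459/4 = 0  ⇒  r_C2 = 17/2 (r>0 drops 1)

17/2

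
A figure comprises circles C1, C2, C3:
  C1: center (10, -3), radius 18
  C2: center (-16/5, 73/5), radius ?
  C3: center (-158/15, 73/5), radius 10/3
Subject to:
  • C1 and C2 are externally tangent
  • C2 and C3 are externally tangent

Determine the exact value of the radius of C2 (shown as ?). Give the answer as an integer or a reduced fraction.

4

1. [ext C1·C2]  r_C2² + 36r_C2 − 160 = 0  ⇒  r_C2 = 4 (r>0 drops 1)
2. [ext C2·C3]  r_C2² + (20/3)r_C2 − 128/3 = 0  ⇒  r_C2 = 4 (r>0 drops 1)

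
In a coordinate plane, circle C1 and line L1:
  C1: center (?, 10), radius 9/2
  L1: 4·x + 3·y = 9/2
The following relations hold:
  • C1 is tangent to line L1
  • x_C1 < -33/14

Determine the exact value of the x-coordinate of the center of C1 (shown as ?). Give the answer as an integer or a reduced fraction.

1. [C1‖L1]  x_C1² + (51/4)x_C1 + 9 = 0  ⇒  x_C1 = -12 or -3/4
2. given x_C1 < -33/14: keep -12

-12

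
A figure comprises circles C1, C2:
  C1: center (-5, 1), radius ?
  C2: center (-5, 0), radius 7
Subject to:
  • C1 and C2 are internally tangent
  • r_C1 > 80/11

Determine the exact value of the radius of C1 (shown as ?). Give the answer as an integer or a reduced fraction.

1. [int C1,C2]  r_C1² − 14r_C1 + 48 = 0  ⇒  r_C1 = 6 or 8
2. given r_C1 > 80/11: keep 8

8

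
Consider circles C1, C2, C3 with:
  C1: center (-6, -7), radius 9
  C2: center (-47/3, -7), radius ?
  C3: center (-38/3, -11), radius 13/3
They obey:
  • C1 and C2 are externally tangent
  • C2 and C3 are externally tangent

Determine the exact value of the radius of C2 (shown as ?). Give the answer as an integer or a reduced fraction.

2/3

1. [ext C1·C2]  r_C2² + 18r_C2 − 112/9 = 0  ⇒  r_C2 = 2/3 (r>0 drops 1)
2. [ext C2·C3]  r_C2² + (26/3)r_C2 − 56/9 = 0  ⇒  r_C2 = 2/3 (r>0 drops 1)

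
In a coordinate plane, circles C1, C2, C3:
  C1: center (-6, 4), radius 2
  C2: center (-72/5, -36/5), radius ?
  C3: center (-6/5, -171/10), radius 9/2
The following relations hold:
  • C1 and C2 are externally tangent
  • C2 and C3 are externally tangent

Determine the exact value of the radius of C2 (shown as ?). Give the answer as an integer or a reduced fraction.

12

1. [ext C1·C2]  r_C2² + 4r_C2 − 192 = 0  ⇒  r_C2 = 12 (r>0 drops 1)
2. [ext C2·C3]  r_C2² + 9r_C2 − 252 = 0  ⇒  r_C2 = 12 (r>0 drops 1)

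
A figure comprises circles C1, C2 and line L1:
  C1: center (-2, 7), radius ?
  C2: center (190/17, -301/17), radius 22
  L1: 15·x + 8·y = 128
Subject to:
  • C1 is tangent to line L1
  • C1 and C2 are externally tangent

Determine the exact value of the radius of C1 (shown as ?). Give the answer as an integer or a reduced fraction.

6

1. [C1‖L1]  r_C1² − 36 = 0  ⇒  r_C1 = 6 (r>0 drops 1)
2. [ext C1·C2]  r_C1² + 44r_C1 − 300 = 0  ⇒  r_C1 = 6 (r>0 drops 1)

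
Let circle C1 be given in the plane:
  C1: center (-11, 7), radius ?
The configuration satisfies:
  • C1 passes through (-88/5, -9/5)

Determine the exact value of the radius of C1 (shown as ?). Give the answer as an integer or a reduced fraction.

11

1. [C1∋P]  r_C1² − 121 = 0  ⇒  r_C1 = 11 (r>0 drops 1)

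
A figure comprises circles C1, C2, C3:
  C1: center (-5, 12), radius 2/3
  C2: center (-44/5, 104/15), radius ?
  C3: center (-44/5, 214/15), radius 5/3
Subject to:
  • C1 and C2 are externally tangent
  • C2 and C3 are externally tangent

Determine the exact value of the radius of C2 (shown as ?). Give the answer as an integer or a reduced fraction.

17/3

1. [ext C1·C2]  r_C2² + (4/3)r_C2 − 119/3 = 0  ⇒  r_C2 = 17/3 (r>0 drops 1)
2. [ext C2·C3]  r_C2² + (10/3)r_C2 − 51 = 0  ⇒  r_C2 = 17/3 (r>0 drops 1)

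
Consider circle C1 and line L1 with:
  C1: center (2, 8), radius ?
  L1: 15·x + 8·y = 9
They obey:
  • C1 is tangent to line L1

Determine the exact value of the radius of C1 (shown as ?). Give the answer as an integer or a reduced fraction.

1. [C1‖L1]  r_C1² − 25 = 0  ⇒  r_C1 = 5 (r>0 drops 1)

5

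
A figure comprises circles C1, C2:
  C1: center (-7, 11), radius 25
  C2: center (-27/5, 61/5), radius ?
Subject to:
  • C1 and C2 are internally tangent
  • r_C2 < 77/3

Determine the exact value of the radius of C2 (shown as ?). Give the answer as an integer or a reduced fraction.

23

1. [int C1,C2]  r_C2² − 50r_C2 + 621 = 0  ⇒  r_C2 = 23 or 27
2. given r_C2 < 77/3: keep 23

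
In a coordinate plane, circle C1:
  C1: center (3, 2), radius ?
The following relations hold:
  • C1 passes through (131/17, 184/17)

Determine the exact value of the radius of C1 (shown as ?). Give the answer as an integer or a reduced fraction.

10

1. [C1∋P]  r_C1² − 100 = 0  ⇒  r_C1 = 10 (r>0 drops 1)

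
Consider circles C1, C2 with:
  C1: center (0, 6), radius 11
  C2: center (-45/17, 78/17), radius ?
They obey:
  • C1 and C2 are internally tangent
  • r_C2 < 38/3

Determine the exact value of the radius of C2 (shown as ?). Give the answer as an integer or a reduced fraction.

8

1. [int C1,C2]  r_C2² − 22r_C2 + 112 = 0  ⇒  r_C2 = 8 or 14
2. given r_C2 < 38/3: keep 8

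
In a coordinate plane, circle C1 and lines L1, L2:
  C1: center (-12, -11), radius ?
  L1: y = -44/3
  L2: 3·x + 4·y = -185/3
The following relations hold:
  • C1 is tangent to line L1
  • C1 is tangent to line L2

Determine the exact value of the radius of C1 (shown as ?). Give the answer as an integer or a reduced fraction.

1. [C1‖L1]  r_C1² − 121/9 = 0  ⇒  r_C1 = 11/3 (r>0 drops 1)
2. [C1‖L2]  r_C1² − 121/9 = 0  ⇒  r_C1 = 11/3 (r>0 drops 1)

11/3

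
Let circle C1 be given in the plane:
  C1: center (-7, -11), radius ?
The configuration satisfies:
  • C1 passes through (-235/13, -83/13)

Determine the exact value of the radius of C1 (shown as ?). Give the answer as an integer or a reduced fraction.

1. [C1∋P]  r_C1² − 144 = 0  ⇒  r_C1 = 12 (r>0 drops 1)

12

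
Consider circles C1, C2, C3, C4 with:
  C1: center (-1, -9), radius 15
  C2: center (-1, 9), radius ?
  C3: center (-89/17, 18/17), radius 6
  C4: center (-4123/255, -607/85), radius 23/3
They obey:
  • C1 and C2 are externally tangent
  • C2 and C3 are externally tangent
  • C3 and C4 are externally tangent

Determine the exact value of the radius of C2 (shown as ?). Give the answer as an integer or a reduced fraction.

1. [ext C1·C2]  r_C2² + 30r_C2 − 99 = 0  ⇒  r_C2 = 3 (r>0 drops 1)
2. [ext C2·C3]  r_C2² + 12r_C2 − 45 = 0  ⇒  r_C2 = 3 (r>0 drops 1)

3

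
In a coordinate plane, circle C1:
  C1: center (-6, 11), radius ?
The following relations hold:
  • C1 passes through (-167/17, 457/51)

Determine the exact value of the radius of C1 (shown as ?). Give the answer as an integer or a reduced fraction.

13/3

1. [C1∋P]  r_C1² − 169/9 = 0  ⇒  r_C1 = 13/3 (r>0 drops 1)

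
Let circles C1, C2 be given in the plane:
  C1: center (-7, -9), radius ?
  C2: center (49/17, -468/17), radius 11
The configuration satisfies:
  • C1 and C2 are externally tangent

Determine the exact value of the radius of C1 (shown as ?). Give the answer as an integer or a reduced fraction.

1. [ext C1·C2]  r_C1² + 22r_C1 − 320 = 0  ⇒  r_C1 = 10 (r>0 drops 1)

10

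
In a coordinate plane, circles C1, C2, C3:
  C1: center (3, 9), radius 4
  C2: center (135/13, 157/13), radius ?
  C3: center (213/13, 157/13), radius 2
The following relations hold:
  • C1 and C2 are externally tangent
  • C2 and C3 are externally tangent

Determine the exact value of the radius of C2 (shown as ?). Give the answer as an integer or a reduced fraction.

4

1. [ext C1·C2]  r_C2² + 8r_C2 − 48 = 0  ⇒  r_C2 = 4 (r>0 drops 1)
2. [ext C2·C3]  r_C2² + 4r_C2 − 32 = 0  ⇒  r_C2 = 4 (r>0 drops 1)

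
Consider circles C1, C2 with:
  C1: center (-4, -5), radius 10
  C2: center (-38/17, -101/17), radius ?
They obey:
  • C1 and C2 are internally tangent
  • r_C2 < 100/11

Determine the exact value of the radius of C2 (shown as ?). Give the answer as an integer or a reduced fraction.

8

1. [int C1,C2]  r_C2² − 20r_C2 + 96 = 0  ⇒  r_C2 = 8 or 12
2. given r_C2 < 100/11: keep 8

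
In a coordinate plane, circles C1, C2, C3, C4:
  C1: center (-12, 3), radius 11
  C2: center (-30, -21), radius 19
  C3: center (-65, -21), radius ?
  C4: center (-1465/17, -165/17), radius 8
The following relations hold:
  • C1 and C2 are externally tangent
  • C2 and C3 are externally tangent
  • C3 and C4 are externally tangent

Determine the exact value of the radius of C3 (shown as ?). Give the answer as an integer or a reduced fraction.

1. [ext C2·C3]  r_C3² + 38r_C3 − 864 = 0  ⇒  r_C3 = 16 (r>0 drops 1)
2. [ext C3·C4]  r_C3² + 16r_C3 − 512 = 0  ⇒  r_C3 = 16 (r>0 drops 1)

16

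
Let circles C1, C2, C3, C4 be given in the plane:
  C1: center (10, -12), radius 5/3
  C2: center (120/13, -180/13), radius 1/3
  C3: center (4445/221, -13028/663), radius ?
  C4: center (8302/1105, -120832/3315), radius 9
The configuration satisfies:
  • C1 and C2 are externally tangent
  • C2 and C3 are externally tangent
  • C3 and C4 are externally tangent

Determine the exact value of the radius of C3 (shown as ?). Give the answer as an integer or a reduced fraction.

1. [ext C2·C3]  r_C3² + (2/3)r_C3 − 152 = 0  ⇒  r_C3 = 12 (r>0 drops 1)
2. [ext C3·C4]  r_C3² + 18r_C3 − 360 = 0  ⇒  r_C3 = 12 (r>0 drops 1)

12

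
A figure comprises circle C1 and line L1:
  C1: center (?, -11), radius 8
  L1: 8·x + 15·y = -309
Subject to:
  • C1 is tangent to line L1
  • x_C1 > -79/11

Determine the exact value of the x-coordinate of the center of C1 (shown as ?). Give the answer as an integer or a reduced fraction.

1. [C1‖L1]  x_C1² + 36x_C1 + 35 = 0  ⇒  x_C1 = -35 or -1
2. given x_C1 > -79/11: keep -1

-1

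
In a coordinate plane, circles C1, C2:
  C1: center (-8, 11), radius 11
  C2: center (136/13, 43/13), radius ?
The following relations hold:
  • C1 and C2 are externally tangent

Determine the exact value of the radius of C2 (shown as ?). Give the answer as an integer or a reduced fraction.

9

1. [ext C1·C2]  r_C2² + 22r_C2 − 279 = 0  ⇒  r_C2 = 9 (r>0 drops 1)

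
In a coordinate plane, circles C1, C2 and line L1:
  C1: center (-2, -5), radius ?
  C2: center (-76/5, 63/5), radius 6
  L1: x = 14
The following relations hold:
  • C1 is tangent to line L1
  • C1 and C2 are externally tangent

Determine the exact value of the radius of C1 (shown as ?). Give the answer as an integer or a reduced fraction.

1. [C1‖L1]  r_C1² − 256 = 0  ⇒  r_C1 = 16 (r>0 drops 1)
2. [ext C1·C2]  r_C1² + 12r_C1 − 448 = 0  ⇒  r_C1 = 16 (r>0 drops 1)

16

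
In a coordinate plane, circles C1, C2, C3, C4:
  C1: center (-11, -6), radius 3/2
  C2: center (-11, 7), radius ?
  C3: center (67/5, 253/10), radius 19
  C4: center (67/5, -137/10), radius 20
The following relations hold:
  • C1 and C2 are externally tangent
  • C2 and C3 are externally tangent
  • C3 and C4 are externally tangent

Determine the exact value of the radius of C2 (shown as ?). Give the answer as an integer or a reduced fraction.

1. [ext C1·C2]  r_C2² + 3r_C2 − 667/4 = 0  ⇒  r_C2 = 23/2 (r>0 drops 1)
2. [ext C2·C3]  r_C2² + 38r_C2 − 2277/4 = 0  ⇒  r_C2 = 23/2 (r>0 drops 1)

23/2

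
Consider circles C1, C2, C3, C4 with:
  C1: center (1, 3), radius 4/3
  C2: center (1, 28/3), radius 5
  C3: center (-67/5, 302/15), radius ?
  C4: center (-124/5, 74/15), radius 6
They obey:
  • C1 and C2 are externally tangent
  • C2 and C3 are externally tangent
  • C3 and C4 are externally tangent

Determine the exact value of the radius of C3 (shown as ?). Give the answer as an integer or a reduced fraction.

1. [ext C2·C3]  r_C3² + 10r_C3 − 299 = 0  ⇒  r_C3 = 13 (r>0 drops 1)
2. [ext C3·C4]  r_C3² + 12r_C3 − 325 = 0  ⇒  r_C3 = 13 (r>0 drops 1)

13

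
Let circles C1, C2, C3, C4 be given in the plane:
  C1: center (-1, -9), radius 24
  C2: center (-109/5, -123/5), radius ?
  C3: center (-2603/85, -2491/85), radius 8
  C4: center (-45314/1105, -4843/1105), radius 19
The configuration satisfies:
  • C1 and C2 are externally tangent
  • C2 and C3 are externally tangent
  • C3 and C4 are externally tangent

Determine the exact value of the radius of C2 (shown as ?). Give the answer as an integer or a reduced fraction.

2

1. [ext C1·C2]  r_C2² + 48r_C2 − 100 = 0  ⇒  r_C2 = 2 (r>0 drops 1)
2. [ext C2·C3]  r_C2² + 16r_C2 − 36 = 0  ⇒  r_C2 = 2 (r>0 drops 1)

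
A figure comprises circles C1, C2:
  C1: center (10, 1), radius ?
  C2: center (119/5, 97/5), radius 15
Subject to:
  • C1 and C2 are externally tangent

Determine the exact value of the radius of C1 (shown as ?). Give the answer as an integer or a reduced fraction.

1. [ext C1·C2]  r_C1² + 30r_C1 − 304 = 0  ⇒  r_C1 = 8 (r>0 drops 1)

8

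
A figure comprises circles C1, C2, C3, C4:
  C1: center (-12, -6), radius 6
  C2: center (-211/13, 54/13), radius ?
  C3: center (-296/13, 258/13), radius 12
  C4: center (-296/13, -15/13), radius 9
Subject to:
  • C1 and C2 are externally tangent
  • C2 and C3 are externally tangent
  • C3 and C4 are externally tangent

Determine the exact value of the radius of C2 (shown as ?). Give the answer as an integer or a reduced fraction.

1. [ext C1·C2]  r_C2² + 12r_C2 − 85 = 0  ⇒  r_C2 = 5 (r>0 drops 1)
2. [ext C2·C3]  r_C2² + 24r_C2 − 145 = 0  ⇒  r_C2 = 5 (r>0 drops 1)

5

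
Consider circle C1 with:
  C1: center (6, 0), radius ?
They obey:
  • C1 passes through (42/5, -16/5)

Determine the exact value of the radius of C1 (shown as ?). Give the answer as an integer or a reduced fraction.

4

1. [C1∋P]  r_C1² − 16 = 0  ⇒  r_C1 = 4 (r>0 drops 1)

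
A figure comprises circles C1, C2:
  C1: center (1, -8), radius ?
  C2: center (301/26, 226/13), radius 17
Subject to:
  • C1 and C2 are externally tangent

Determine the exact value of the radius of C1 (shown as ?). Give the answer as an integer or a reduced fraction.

1. [ext C1·C2]  r_C1² + 34r_C1 − 1869/4 = 0  ⇒  r_C1 = 21/2 (r>0 drops 1)

21/2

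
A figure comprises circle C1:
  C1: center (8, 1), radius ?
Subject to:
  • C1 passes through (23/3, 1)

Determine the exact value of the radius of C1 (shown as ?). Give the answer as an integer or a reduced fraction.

1/3

1. [C1∋P]  r_C1² − 1/9 = 0  ⇒  r_C1 = 1/3 (r>0 drops 1)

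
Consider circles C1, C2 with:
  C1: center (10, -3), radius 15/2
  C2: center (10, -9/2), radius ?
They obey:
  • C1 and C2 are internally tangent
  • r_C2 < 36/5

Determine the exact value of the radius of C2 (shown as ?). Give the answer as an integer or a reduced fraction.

1. [int C1,C2]  r_C2² − 15r_C2 + 54 = 0  ⇒  r_C2 = 6 or 9
2. given r_C2 < 36/5: keep 6

6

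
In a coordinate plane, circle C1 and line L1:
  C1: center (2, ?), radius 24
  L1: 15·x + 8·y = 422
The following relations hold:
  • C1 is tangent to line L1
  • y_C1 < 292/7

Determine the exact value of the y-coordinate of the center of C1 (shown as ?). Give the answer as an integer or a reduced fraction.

-2

1. [C1‖L1]  y_C1² − 98y_C1 − 200 = 0  ⇒  y_C1 = -2 or 100
2. given y_C1 < 292/7: keep -2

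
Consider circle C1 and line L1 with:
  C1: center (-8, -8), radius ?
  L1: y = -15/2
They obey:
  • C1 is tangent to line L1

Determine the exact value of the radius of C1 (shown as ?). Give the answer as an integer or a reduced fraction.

1/2

1. [C1‖L1]  r_C1² − 1/4 = 0  ⇒  r_C1 = 1/2 (r>0 drops 1)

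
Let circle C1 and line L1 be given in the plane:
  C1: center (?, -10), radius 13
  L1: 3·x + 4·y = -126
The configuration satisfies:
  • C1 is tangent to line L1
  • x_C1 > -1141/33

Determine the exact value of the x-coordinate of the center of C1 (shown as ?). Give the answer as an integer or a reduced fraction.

1. [C1‖L1]  x_C1² + (172/3)x_C1 + 1057/3 = 0  ⇒  x_C1 = -151/3 or -7
2. given x_C1 > -1141/33: keep -7

-7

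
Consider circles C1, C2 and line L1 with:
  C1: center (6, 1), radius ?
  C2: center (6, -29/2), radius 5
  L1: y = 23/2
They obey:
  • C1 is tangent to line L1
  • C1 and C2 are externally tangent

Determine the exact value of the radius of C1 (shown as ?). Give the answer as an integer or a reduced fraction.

1. [C1‖L1]  r_C1² − 441/4 = 0  ⇒  r_C1 = 21/2 (r>0 drops 1)
2. [ext C1·C2]  r_C1² + 10r_C1 − 861/4 = 0  ⇒  r_C1 = 21/2 (r>0 drops 1)

21/2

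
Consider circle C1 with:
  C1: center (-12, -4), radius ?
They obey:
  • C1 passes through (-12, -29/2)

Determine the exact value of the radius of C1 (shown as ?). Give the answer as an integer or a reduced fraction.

1. [C1∋P]  r_C1² − 441/4 = 0  ⇒  r_C1 = 21/2 (r>0 drops 1)

21/2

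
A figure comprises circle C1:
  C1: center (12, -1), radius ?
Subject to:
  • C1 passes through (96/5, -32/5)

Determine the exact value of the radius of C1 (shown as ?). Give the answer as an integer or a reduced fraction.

1. [C1∋P]  r_C1² − 81 = 0  ⇒  r_C1 = 9 (r>0 drops 1)

9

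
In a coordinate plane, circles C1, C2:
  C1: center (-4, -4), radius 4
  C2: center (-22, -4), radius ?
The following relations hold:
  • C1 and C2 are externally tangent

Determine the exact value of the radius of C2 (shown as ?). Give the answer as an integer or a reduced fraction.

1. [ext C1·C2]  r_C2² + 8r_C2 − 308 = 0  ⇒  r_C2 = 14 (r>0 drops 1)

14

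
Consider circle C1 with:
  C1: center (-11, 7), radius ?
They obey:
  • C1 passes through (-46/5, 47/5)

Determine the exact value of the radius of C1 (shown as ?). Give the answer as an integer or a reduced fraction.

3

1. [C1∋P]  r_C1² − 9 = 0  ⇒  r_C1 = 3 (r>0 drops 1)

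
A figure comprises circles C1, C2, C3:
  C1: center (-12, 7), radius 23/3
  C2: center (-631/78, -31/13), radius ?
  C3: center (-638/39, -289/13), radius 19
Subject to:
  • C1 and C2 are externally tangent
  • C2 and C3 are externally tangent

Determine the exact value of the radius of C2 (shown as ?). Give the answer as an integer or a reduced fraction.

1. [ext C1·C2]  r_C2² + (46/3)r_C2 − 535/12 = 0  ⇒  r_C2 = 5/2 (r>0 drops 1)
2. [ext C2·C3]  r_C2² + 38r_C2 − 405/4 = 0  ⇒  r_C2 = 5/2 (r>0 drops 1)

5/2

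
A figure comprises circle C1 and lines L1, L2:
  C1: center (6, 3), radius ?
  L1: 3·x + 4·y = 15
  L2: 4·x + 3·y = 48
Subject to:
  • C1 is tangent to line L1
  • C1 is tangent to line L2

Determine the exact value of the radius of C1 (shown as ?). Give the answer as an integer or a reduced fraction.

3

1. [C1‖L1]  r_C1² − 9 = 0  ⇒  r_C1 = 3 (r>0 drops 1)
2. [C1‖L2]  r_C1² − 9 = 0  ⇒  r_C1 = 3 (r>0 drops 1)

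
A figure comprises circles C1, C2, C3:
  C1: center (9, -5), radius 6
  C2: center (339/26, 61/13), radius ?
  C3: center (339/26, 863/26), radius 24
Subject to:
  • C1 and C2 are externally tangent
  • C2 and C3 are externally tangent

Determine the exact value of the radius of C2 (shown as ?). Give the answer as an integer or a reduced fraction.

1. [ext C1·C2]  r_C2² + 12r_C2 − 297/4 = 0  ⇒  r_C2 = 9/2 (r>0 drops 1)
2. [ext C2·C3]  r_C2² + 48r_C2 − 945/4 = 0  ⇒  r_C2 = 9/2 (r>0 drops 1)

9/2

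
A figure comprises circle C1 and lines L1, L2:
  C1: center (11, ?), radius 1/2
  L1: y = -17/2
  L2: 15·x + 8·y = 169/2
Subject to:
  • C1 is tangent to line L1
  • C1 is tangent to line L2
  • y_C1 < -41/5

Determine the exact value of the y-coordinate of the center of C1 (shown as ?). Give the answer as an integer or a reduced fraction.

-9

1. [C1‖L1]  y_C1² + 17y_C1 + 72 = 0  ⇒  y_C1 = -9 or -8
2. [C1‖L2]  y_C1² + (161/8)y_C1 + 801/8 = 0  ⇒  y_C1 = -89/8 or -9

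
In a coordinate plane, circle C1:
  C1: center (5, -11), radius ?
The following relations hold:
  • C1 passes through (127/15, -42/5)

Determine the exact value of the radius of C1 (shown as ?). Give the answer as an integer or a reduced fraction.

13/3

1. [C1∋P]  r_C1² − 169/9 = 0  ⇒  r_C1 = 13/3 (r>0 drops 1)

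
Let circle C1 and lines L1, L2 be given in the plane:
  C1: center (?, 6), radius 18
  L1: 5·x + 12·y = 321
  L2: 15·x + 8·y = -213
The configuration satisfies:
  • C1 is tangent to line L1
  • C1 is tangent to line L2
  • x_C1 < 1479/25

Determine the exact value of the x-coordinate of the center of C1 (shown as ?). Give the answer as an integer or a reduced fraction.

1. [C1‖L1]  x_C1² − (498/5)x_C1 + 1449/5 = 0  ⇒  x_C1 = 3 or 483/5
2. [C1‖L2]  x_C1² + (174/5)x_C1 − 567/5 = 0  ⇒  x_C1 = -189/5 or 3

3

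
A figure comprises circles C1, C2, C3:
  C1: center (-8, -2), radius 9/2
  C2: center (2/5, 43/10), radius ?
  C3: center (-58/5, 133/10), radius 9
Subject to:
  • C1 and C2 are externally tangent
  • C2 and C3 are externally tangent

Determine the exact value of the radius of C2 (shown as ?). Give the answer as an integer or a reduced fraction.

1. [ext C1·C2]  r_C2² + 9r_C2 − 90 = 0  ⇒  r_C2 = 6 (r>0 drops 1)
2. [ext C2·C3]  r_C2² + 18r_C2 − 144 = 0  ⇒  r_C2 = 6 (r>0 drops 1)

6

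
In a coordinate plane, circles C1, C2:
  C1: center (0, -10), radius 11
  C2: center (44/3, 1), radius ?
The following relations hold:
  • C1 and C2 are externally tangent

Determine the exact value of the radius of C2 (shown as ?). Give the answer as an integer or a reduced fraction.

22/3

1. [ext C1·C2]  r_C2² + 22r_C2 − 1936/9 = 0  ⇒  r_C2 = 22/3 (r>0 drops 1)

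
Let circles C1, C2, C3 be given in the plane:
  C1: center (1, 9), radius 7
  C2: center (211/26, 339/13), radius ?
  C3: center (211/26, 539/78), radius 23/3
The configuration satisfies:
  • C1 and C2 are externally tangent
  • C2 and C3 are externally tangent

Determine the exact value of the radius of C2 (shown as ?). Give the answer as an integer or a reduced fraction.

23/2

1. [ext C1·C2]  r_C2² + 14r_C2 − 1173/4 = 0  ⇒  r_C2 = 23/2 (r>0 drops 1)
2. [ext C2·C3]  r_C2² + (46/3)r_C2 − 3703/12 = 0  ⇒  r_C2 = 23/2 (r>0 drops 1)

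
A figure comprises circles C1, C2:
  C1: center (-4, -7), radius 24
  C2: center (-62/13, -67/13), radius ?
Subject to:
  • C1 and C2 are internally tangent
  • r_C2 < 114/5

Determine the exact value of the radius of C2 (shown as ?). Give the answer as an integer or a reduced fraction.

22

1. [int C1,C2]  r_C2² − 48r_C2 + 572 = 0  ⇒  r_C2 = 22 or 26
2. given r_C2 < 114/5: keep 22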